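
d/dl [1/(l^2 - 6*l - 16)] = 2*(3 - l)/(-l^2 + 6*l + 16)^2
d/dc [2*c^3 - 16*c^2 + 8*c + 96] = 6*c^2 - 32*c + 8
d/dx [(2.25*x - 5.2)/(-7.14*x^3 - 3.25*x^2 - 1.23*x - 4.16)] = (32.13*x^3 - 104.0715*x^2 - 33.8*x - 15.756)/(50.9796*x^6 + 46.41*x^5 + 28.1269*x^4 + 67.3998*x^3 + 28.5529*x^2 + 10.2336*x + 17.3056)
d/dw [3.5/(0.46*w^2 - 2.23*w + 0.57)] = (7.805 - 3.22*w)/(0.46*w^2 - 2.23*w + 0.57)^2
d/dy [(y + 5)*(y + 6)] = 2*y + 11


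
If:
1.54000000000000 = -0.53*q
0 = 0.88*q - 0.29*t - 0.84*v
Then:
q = -2.91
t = -2.89655172413793*v - 8.81717631750163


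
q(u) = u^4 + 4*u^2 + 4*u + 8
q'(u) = 4*u^3 + 8*u + 4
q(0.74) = 13.45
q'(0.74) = 11.54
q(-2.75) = 84.44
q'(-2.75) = -101.19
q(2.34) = 69.24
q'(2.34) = 73.97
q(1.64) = 32.55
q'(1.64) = 34.76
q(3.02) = 139.74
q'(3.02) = 138.33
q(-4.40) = 442.65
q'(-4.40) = -371.94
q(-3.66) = 226.38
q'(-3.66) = -221.39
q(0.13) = 8.59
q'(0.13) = 5.05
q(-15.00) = 51473.00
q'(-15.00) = -13616.00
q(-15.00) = 51473.00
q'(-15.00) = -13616.00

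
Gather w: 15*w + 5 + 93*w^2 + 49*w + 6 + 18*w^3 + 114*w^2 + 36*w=18*w^3 + 207*w^2 + 100*w + 11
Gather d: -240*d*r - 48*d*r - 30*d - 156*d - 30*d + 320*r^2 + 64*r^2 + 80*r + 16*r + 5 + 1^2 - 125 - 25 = d*(-288*r - 216) + 384*r^2 + 96*r - 144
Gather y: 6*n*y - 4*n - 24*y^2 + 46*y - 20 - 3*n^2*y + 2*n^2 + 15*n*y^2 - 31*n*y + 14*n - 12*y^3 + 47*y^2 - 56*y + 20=2*n^2 + 10*n - 12*y^3 + y^2*(15*n + 23) + y*(-3*n^2 - 25*n - 10)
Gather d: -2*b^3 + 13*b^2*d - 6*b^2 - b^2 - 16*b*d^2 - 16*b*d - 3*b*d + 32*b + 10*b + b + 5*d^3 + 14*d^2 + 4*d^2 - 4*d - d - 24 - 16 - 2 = -2*b^3 - 7*b^2 + 43*b + 5*d^3 + d^2*(18 - 16*b) + d*(13*b^2 - 19*b - 5) - 42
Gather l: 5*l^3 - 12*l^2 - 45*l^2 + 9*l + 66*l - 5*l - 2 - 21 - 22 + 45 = 5*l^3 - 57*l^2 + 70*l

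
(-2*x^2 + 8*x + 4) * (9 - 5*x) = 10*x^3 - 58*x^2 + 52*x + 36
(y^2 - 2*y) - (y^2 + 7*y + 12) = -9*y - 12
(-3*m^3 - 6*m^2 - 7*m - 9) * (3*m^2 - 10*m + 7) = -9*m^5 + 12*m^4 + 18*m^3 + m^2 + 41*m - 63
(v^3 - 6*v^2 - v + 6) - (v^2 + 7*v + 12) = v^3 - 7*v^2 - 8*v - 6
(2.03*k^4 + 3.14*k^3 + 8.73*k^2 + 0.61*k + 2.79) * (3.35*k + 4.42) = 6.8005*k^5 + 19.4916*k^4 + 43.1243*k^3 + 40.6301*k^2 + 12.0427*k + 12.3318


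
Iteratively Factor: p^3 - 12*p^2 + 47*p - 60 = (p - 3)*(p^2 - 9*p + 20) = (p - 5)*(p - 3)*(p - 4)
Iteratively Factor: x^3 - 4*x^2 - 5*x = (x)*(x^2 - 4*x - 5) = x*(x + 1)*(x - 5)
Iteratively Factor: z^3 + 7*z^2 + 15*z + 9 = (z + 3)*(z^2 + 4*z + 3) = (z + 1)*(z + 3)*(z + 3)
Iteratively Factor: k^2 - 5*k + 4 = (k - 4)*(k - 1)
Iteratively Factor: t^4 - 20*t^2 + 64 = (t - 2)*(t^3 + 2*t^2 - 16*t - 32) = (t - 2)*(t + 4)*(t^2 - 2*t - 8) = (t - 2)*(t + 2)*(t + 4)*(t - 4)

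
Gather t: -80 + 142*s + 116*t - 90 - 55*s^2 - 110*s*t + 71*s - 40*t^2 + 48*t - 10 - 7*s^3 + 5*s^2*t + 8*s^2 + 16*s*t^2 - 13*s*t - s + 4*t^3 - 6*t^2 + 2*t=-7*s^3 - 47*s^2 + 212*s + 4*t^3 + t^2*(16*s - 46) + t*(5*s^2 - 123*s + 166) - 180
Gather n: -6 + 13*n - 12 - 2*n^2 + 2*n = -2*n^2 + 15*n - 18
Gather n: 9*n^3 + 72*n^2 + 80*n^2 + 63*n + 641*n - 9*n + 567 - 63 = 9*n^3 + 152*n^2 + 695*n + 504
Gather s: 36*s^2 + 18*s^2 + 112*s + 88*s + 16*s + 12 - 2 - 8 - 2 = 54*s^2 + 216*s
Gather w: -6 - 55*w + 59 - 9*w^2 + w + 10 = -9*w^2 - 54*w + 63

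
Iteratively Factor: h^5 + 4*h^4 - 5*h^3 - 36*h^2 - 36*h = (h + 2)*(h^4 + 2*h^3 - 9*h^2 - 18*h) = (h + 2)^2*(h^3 - 9*h) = h*(h + 2)^2*(h^2 - 9) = h*(h - 3)*(h + 2)^2*(h + 3)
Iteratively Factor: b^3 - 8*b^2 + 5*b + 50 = (b - 5)*(b^2 - 3*b - 10) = (b - 5)^2*(b + 2)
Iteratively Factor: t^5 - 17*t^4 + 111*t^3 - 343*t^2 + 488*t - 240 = (t - 3)*(t^4 - 14*t^3 + 69*t^2 - 136*t + 80) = (t - 3)*(t - 1)*(t^3 - 13*t^2 + 56*t - 80) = (t - 4)*(t - 3)*(t - 1)*(t^2 - 9*t + 20) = (t - 5)*(t - 4)*(t - 3)*(t - 1)*(t - 4)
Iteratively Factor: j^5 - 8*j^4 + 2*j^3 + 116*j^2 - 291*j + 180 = (j - 3)*(j^4 - 5*j^3 - 13*j^2 + 77*j - 60) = (j - 5)*(j - 3)*(j^3 - 13*j + 12) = (j - 5)*(j - 3)^2*(j^2 + 3*j - 4) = (j - 5)*(j - 3)^2*(j - 1)*(j + 4)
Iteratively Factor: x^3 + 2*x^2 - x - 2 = (x - 1)*(x^2 + 3*x + 2) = (x - 1)*(x + 2)*(x + 1)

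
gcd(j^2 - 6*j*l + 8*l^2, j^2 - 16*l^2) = j - 4*l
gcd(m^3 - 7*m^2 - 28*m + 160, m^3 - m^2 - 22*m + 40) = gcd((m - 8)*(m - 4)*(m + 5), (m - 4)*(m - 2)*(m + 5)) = m^2 + m - 20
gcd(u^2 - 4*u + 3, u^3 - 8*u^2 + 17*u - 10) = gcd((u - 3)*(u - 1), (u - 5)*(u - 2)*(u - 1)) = u - 1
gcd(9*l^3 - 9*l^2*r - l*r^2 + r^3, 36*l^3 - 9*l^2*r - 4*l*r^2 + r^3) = -9*l^2 + r^2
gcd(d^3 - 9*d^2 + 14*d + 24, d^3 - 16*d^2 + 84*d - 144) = d^2 - 10*d + 24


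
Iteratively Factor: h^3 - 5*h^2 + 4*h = (h - 4)*(h^2 - h) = (h - 4)*(h - 1)*(h)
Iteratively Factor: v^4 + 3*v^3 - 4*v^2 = (v)*(v^3 + 3*v^2 - 4*v) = v*(v - 1)*(v^2 + 4*v) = v*(v - 1)*(v + 4)*(v)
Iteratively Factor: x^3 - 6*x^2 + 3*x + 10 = (x - 2)*(x^2 - 4*x - 5) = (x - 2)*(x + 1)*(x - 5)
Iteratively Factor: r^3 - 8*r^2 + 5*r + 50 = (r - 5)*(r^2 - 3*r - 10) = (r - 5)^2*(r + 2)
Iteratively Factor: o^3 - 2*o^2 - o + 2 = (o - 2)*(o^2 - 1) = (o - 2)*(o - 1)*(o + 1)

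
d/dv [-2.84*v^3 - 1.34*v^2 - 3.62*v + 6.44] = -8.52*v^2 - 2.68*v - 3.62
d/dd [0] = 0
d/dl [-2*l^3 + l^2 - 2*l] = -6*l^2 + 2*l - 2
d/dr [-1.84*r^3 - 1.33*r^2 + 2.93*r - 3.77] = -5.52*r^2 - 2.66*r + 2.93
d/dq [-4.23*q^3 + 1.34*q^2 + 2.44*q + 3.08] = -12.69*q^2 + 2.68*q + 2.44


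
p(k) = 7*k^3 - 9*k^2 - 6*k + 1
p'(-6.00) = 858.00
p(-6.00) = -1799.00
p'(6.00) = 642.00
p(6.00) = 1153.00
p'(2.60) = 89.16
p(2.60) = 47.59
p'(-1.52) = 69.88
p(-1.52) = -35.26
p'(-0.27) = 0.39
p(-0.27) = 1.83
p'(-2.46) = 165.36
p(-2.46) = -142.91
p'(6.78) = 837.30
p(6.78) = 1728.26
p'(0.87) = -5.77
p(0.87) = -6.42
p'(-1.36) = 57.32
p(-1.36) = -25.09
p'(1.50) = 14.25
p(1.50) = -4.62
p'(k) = 21*k^2 - 18*k - 6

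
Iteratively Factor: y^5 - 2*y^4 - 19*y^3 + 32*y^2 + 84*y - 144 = (y + 3)*(y^4 - 5*y^3 - 4*y^2 + 44*y - 48) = (y + 3)^2*(y^3 - 8*y^2 + 20*y - 16) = (y - 2)*(y + 3)^2*(y^2 - 6*y + 8) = (y - 4)*(y - 2)*(y + 3)^2*(y - 2)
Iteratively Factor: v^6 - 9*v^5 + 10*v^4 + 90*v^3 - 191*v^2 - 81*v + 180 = (v - 3)*(v^5 - 6*v^4 - 8*v^3 + 66*v^2 + 7*v - 60) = (v - 5)*(v - 3)*(v^4 - v^3 - 13*v^2 + v + 12) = (v - 5)*(v - 3)*(v + 1)*(v^3 - 2*v^2 - 11*v + 12) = (v - 5)*(v - 3)*(v + 1)*(v + 3)*(v^2 - 5*v + 4) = (v - 5)*(v - 3)*(v - 1)*(v + 1)*(v + 3)*(v - 4)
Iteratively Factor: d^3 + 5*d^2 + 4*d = (d + 4)*(d^2 + d) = (d + 1)*(d + 4)*(d)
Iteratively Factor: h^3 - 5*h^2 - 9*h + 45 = (h - 5)*(h^2 - 9) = (h - 5)*(h + 3)*(h - 3)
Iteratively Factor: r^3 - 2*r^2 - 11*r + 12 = (r - 4)*(r^2 + 2*r - 3) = (r - 4)*(r - 1)*(r + 3)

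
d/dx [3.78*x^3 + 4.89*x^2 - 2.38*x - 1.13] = 11.34*x^2 + 9.78*x - 2.38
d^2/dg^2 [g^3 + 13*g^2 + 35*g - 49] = 6*g + 26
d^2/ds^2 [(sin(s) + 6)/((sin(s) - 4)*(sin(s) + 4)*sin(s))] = 2*(-2*sin(s)^4 - 27*sin(s)^3 - 29*sin(s)^2 + 132*sin(s) + 16 - 1056/sin(s) + 1536/sin(s)^3)/((sin(s) - 4)^3*(sin(s) + 4)^3)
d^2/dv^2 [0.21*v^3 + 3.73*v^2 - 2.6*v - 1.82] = 1.26*v + 7.46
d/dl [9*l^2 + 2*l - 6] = 18*l + 2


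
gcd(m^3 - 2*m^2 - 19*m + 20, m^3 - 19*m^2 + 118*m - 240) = m - 5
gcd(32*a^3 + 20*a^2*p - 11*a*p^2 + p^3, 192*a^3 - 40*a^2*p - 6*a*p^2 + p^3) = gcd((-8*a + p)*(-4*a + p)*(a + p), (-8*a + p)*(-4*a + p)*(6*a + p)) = 32*a^2 - 12*a*p + p^2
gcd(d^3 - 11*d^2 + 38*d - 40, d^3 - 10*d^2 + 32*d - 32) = d^2 - 6*d + 8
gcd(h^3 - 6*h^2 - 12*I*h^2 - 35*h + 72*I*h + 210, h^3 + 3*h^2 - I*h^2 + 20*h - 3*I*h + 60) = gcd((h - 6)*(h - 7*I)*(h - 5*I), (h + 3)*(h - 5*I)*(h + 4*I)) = h - 5*I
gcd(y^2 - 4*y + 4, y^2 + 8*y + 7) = 1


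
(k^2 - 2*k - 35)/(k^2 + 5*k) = (k - 7)/k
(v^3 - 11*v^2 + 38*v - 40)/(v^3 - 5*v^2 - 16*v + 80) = (v - 2)/(v + 4)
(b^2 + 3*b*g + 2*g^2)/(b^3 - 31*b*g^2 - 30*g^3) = (b + 2*g)/(b^2 - b*g - 30*g^2)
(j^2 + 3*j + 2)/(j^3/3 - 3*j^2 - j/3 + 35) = 3*(j^2 + 3*j + 2)/(j^3 - 9*j^2 - j + 105)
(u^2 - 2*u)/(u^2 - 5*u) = (u - 2)/(u - 5)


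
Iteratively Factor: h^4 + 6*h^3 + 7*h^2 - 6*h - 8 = (h + 1)*(h^3 + 5*h^2 + 2*h - 8) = (h - 1)*(h + 1)*(h^2 + 6*h + 8) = (h - 1)*(h + 1)*(h + 4)*(h + 2)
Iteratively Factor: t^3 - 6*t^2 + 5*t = (t)*(t^2 - 6*t + 5) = t*(t - 1)*(t - 5)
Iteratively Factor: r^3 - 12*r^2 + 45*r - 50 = (r - 2)*(r^2 - 10*r + 25) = (r - 5)*(r - 2)*(r - 5)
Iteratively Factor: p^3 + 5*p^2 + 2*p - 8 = (p + 2)*(p^2 + 3*p - 4) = (p + 2)*(p + 4)*(p - 1)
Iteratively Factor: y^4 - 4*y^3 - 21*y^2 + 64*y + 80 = (y + 1)*(y^3 - 5*y^2 - 16*y + 80) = (y - 4)*(y + 1)*(y^2 - y - 20) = (y - 5)*(y - 4)*(y + 1)*(y + 4)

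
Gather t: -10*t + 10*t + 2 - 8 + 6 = 0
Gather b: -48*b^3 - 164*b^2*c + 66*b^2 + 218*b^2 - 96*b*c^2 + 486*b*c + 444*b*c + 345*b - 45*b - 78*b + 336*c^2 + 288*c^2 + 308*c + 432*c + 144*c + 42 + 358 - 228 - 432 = -48*b^3 + b^2*(284 - 164*c) + b*(-96*c^2 + 930*c + 222) + 624*c^2 + 884*c - 260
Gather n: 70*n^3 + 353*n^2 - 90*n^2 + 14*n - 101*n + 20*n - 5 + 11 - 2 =70*n^3 + 263*n^2 - 67*n + 4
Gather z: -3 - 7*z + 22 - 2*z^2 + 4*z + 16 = -2*z^2 - 3*z + 35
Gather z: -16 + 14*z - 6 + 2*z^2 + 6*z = 2*z^2 + 20*z - 22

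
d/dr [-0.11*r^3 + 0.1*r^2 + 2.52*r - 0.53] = -0.33*r^2 + 0.2*r + 2.52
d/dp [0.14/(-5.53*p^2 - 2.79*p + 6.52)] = (1.5484*p + 0.3906)/(5.53*p^2 + 2.79*p - 6.52)^2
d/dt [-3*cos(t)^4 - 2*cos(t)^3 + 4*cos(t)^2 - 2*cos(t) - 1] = (cos(t) + 3*cos(2*t) + 3*cos(3*t) + 5)*sin(t)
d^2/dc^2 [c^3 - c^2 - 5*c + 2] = 6*c - 2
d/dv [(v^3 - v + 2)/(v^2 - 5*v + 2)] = (-(2*v - 5)*(v^3 - v + 2) + (3*v^2 - 1)*(v^2 - 5*v + 2))/(v^2 - 5*v + 2)^2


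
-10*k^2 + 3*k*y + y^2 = (-2*k + y)*(5*k + y)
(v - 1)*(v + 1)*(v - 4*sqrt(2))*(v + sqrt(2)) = v^4 - 3*sqrt(2)*v^3 - 9*v^2 + 3*sqrt(2)*v + 8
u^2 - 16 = (u - 4)*(u + 4)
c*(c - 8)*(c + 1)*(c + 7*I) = c^4 - 7*c^3 + 7*I*c^3 - 8*c^2 - 49*I*c^2 - 56*I*c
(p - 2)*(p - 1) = p^2 - 3*p + 2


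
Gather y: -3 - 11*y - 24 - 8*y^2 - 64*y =-8*y^2 - 75*y - 27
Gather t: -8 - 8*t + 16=8 - 8*t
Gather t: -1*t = -t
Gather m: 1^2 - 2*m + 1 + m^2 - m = m^2 - 3*m + 2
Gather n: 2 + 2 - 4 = 0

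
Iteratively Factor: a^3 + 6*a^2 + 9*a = (a)*(a^2 + 6*a + 9) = a*(a + 3)*(a + 3)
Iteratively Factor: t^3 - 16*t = (t - 4)*(t^2 + 4*t) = (t - 4)*(t + 4)*(t)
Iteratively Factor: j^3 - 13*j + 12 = (j - 1)*(j^2 + j - 12) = (j - 1)*(j + 4)*(j - 3)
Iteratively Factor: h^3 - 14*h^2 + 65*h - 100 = (h - 4)*(h^2 - 10*h + 25) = (h - 5)*(h - 4)*(h - 5)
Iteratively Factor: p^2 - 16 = (p + 4)*(p - 4)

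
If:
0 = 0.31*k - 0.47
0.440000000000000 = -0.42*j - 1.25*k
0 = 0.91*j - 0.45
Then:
No Solution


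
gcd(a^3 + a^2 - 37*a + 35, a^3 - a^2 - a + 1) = a - 1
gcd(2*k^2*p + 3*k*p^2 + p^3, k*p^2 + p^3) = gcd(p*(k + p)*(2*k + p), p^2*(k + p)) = k*p + p^2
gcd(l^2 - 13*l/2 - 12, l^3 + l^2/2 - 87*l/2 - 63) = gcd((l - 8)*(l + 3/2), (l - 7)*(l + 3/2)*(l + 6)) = l + 3/2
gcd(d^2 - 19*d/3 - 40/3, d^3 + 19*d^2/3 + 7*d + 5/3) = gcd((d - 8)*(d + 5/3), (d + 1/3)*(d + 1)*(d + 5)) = 1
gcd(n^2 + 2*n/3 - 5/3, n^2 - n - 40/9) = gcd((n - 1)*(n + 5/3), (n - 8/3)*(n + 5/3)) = n + 5/3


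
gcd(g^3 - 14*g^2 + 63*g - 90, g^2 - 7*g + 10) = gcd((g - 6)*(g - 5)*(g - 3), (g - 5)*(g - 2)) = g - 5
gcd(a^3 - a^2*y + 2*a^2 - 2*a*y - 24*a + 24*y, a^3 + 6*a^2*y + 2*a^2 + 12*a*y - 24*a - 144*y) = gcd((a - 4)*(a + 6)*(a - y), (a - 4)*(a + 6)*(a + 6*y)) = a^2 + 2*a - 24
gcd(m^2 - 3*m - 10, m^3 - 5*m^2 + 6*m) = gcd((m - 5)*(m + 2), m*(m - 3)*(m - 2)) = 1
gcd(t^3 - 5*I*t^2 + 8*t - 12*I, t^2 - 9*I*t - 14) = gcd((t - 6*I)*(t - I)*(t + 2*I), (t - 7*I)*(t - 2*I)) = 1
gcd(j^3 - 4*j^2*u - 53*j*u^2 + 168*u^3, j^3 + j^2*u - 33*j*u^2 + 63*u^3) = -j^2 - 4*j*u + 21*u^2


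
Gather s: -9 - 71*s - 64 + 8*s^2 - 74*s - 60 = 8*s^2 - 145*s - 133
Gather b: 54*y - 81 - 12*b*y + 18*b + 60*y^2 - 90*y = b*(18 - 12*y) + 60*y^2 - 36*y - 81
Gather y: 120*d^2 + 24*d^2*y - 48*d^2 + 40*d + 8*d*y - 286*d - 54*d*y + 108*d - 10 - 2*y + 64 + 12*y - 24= 72*d^2 - 138*d + y*(24*d^2 - 46*d + 10) + 30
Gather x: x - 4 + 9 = x + 5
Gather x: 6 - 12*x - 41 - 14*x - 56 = -26*x - 91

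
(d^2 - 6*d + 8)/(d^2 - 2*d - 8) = (d - 2)/(d + 2)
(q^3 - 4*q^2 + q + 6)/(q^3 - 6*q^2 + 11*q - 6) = (q + 1)/(q - 1)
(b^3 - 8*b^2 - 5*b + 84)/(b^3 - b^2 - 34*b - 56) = (b^2 - b - 12)/(b^2 + 6*b + 8)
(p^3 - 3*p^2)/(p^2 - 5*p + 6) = p^2/(p - 2)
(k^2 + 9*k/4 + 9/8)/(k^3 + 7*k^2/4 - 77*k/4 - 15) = (k + 3/2)/(k^2 + k - 20)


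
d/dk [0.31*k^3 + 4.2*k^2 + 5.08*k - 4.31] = 0.93*k^2 + 8.4*k + 5.08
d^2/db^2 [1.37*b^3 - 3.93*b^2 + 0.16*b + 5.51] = 8.22*b - 7.86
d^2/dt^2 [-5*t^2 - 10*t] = -10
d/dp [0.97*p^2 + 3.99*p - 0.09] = 1.94*p + 3.99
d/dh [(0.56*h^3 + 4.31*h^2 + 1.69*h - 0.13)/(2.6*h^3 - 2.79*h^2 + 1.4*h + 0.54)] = (-8.88178419700125e-16*h^5 - 12.7684*h^4 - 7.22*h^3 + 12.6703*h^2 + 3.9294*h + 1.0946)/(6.76*h^6 - 14.508*h^5 + 15.0641*h^4 - 5.004*h^3 - 1.0532*h^2 + 1.512*h + 0.2916)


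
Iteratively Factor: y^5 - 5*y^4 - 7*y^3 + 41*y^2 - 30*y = (y - 2)*(y^4 - 3*y^3 - 13*y^2 + 15*y) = (y - 2)*(y - 1)*(y^3 - 2*y^2 - 15*y) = (y - 5)*(y - 2)*(y - 1)*(y^2 + 3*y) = (y - 5)*(y - 2)*(y - 1)*(y + 3)*(y)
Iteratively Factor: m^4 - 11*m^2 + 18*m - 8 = (m + 4)*(m^3 - 4*m^2 + 5*m - 2) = (m - 1)*(m + 4)*(m^2 - 3*m + 2) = (m - 1)^2*(m + 4)*(m - 2)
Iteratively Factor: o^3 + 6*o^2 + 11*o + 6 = (o + 1)*(o^2 + 5*o + 6) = (o + 1)*(o + 2)*(o + 3)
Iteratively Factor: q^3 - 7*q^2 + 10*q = (q - 2)*(q^2 - 5*q) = (q - 5)*(q - 2)*(q)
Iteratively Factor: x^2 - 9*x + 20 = (x - 4)*(x - 5)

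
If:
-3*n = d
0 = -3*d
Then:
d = 0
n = 0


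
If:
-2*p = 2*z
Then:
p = -z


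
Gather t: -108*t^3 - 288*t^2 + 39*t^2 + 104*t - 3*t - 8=-108*t^3 - 249*t^2 + 101*t - 8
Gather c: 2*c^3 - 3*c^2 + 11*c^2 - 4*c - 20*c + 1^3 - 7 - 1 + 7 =2*c^3 + 8*c^2 - 24*c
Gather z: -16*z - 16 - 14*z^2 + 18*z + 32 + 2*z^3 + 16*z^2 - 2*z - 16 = 2*z^3 + 2*z^2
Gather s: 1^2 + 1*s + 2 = s + 3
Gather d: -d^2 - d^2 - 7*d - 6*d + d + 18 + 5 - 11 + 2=-2*d^2 - 12*d + 14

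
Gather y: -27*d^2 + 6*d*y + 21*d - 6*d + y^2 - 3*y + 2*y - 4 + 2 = -27*d^2 + 15*d + y^2 + y*(6*d - 1) - 2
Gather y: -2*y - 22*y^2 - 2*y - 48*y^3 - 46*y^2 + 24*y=-48*y^3 - 68*y^2 + 20*y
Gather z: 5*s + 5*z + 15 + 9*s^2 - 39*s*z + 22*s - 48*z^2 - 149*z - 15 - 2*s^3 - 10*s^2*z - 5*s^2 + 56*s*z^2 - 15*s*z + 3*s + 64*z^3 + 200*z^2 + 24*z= -2*s^3 + 4*s^2 + 30*s + 64*z^3 + z^2*(56*s + 152) + z*(-10*s^2 - 54*s - 120)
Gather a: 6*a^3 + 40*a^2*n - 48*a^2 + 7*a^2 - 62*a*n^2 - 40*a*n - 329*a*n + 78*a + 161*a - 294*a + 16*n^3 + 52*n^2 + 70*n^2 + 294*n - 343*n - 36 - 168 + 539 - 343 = 6*a^3 + a^2*(40*n - 41) + a*(-62*n^2 - 369*n - 55) + 16*n^3 + 122*n^2 - 49*n - 8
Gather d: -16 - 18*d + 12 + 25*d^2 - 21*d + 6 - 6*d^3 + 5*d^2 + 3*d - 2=-6*d^3 + 30*d^2 - 36*d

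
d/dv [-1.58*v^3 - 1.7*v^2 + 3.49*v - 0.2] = -4.74*v^2 - 3.4*v + 3.49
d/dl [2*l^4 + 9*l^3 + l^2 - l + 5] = 8*l^3 + 27*l^2 + 2*l - 1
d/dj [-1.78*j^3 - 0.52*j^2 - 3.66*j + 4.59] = -5.34*j^2 - 1.04*j - 3.66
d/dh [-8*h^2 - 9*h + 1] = -16*h - 9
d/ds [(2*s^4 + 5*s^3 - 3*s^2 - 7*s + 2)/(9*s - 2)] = (54*s^4 + 74*s^3 - 57*s^2 + 12*s - 4)/(81*s^2 - 36*s + 4)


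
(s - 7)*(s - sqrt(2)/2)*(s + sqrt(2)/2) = s^3 - 7*s^2 - s/2 + 7/2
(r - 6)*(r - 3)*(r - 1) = r^3 - 10*r^2 + 27*r - 18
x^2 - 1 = (x - 1)*(x + 1)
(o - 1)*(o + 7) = o^2 + 6*o - 7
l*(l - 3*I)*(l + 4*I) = l^3 + I*l^2 + 12*l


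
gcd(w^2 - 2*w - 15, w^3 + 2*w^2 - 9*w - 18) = w + 3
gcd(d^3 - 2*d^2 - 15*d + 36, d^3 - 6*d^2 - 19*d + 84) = d^2 + d - 12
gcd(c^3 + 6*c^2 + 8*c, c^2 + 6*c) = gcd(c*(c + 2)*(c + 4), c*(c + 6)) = c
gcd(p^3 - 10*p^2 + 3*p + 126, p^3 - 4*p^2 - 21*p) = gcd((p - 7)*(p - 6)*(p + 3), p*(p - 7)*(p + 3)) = p^2 - 4*p - 21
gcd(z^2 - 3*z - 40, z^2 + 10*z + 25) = z + 5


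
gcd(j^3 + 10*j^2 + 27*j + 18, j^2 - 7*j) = 1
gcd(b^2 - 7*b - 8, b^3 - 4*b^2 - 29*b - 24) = b^2 - 7*b - 8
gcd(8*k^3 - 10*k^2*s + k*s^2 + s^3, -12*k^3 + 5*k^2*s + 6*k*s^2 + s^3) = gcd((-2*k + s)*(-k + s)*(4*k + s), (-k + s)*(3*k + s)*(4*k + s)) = -4*k^2 + 3*k*s + s^2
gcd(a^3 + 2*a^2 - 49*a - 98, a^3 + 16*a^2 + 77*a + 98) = a^2 + 9*a + 14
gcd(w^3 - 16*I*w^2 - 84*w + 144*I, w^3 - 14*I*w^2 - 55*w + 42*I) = w - 6*I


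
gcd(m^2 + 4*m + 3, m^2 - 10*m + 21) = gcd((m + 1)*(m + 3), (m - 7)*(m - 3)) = 1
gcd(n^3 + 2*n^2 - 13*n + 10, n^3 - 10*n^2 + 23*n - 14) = n^2 - 3*n + 2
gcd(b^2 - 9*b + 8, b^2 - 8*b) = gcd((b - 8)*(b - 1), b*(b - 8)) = b - 8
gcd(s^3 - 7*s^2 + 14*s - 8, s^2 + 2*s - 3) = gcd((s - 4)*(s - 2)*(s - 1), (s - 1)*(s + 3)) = s - 1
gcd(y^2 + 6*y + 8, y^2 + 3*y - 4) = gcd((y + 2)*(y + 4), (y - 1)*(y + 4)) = y + 4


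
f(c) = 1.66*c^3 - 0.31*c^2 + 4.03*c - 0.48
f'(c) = 4.98*c^2 - 0.62*c + 4.03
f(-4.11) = -137.53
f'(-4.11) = 90.70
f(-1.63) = -15.06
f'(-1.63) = 18.27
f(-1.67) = -15.81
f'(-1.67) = 18.95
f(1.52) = 10.76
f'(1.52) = 14.59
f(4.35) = 147.82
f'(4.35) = 95.57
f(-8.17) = -959.36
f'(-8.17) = 341.50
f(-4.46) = -171.89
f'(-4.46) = 105.86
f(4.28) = 141.24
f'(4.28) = 92.60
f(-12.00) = -2961.96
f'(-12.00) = 728.59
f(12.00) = 2871.72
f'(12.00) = 713.71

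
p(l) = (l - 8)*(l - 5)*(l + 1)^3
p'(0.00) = 107.00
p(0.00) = 40.00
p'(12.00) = 38363.00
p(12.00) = 61516.00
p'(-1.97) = 211.61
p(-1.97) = -63.42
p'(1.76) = 262.72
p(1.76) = 425.07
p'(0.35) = 164.23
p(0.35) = 87.52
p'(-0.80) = 6.01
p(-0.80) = 0.41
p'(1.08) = 254.53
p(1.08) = 244.11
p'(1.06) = 252.99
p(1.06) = 239.03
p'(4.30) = -436.80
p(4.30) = 385.59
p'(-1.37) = 25.31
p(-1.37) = -3.02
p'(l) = 3*(l - 8)*(l - 5)*(l + 1)^2 + (l - 8)*(l + 1)^3 + (l - 5)*(l + 1)^3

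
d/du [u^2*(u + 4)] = u*(3*u + 8)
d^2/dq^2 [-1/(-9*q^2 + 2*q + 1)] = 2*(81*q^2 - 18*q - 4*(9*q - 1)^2 - 9)/(-9*q^2 + 2*q + 1)^3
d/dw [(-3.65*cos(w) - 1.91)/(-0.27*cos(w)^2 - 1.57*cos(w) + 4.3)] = (0.9855*cos(w)^2 + 1.0314*cos(w) + 18.6937)*sin(w)/(0.0729*cos(w)^4 + 0.8478*cos(w)^3 + 0.1429*cos(w)^2 - 13.502*cos(w) + 18.49)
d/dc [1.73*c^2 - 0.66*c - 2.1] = 3.46*c - 0.66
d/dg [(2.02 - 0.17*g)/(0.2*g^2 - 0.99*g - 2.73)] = (0.034*g^2 - 0.808*g + 2.4639)/(0.04*g^4 - 0.396*g^3 - 0.1119*g^2 + 5.4054*g + 7.4529)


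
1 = 1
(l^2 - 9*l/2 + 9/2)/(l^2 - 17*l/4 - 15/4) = 2*(-2*l^2 + 9*l - 9)/(-4*l^2 + 17*l + 15)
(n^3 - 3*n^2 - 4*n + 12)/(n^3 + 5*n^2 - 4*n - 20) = (n - 3)/(n + 5)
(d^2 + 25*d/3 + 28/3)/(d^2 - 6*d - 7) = (3*d^2 + 25*d + 28)/(3*(d^2 - 6*d - 7))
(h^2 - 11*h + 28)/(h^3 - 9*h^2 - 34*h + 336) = (h - 4)/(h^2 - 2*h - 48)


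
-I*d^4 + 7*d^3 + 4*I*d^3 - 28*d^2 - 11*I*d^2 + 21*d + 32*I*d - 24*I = (d - 3)*(d - I)*(d + 8*I)*(-I*d + I)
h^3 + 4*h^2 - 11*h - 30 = (h - 3)*(h + 2)*(h + 5)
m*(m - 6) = m^2 - 6*m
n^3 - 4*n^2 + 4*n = n*(n - 2)^2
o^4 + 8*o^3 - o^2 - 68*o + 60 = (o - 2)*(o - 1)*(o + 5)*(o + 6)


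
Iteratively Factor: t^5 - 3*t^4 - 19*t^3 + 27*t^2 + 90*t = (t - 5)*(t^4 + 2*t^3 - 9*t^2 - 18*t) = t*(t - 5)*(t^3 + 2*t^2 - 9*t - 18) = t*(t - 5)*(t + 2)*(t^2 - 9) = t*(t - 5)*(t - 3)*(t + 2)*(t + 3)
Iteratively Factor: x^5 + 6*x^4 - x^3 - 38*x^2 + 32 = (x - 2)*(x^4 + 8*x^3 + 15*x^2 - 8*x - 16) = (x - 2)*(x + 4)*(x^3 + 4*x^2 - x - 4) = (x - 2)*(x - 1)*(x + 4)*(x^2 + 5*x + 4) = (x - 2)*(x - 1)*(x + 1)*(x + 4)*(x + 4)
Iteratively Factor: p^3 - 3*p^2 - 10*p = (p - 5)*(p^2 + 2*p) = (p - 5)*(p + 2)*(p)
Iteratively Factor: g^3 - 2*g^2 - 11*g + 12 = (g + 3)*(g^2 - 5*g + 4) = (g - 1)*(g + 3)*(g - 4)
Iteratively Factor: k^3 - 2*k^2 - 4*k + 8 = (k + 2)*(k^2 - 4*k + 4) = (k - 2)*(k + 2)*(k - 2)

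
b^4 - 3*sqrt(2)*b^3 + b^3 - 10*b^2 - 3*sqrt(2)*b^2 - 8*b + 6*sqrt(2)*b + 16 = (b - 1)*(b + 2)*(b - 4*sqrt(2))*(b + sqrt(2))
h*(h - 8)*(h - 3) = h^3 - 11*h^2 + 24*h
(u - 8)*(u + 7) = u^2 - u - 56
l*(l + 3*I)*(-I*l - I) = -I*l^3 + 3*l^2 - I*l^2 + 3*l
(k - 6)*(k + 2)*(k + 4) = k^3 - 28*k - 48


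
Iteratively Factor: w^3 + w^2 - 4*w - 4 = (w - 2)*(w^2 + 3*w + 2) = (w - 2)*(w + 2)*(w + 1)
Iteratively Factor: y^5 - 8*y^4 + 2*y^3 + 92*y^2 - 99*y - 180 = (y - 4)*(y^4 - 4*y^3 - 14*y^2 + 36*y + 45) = (y - 5)*(y - 4)*(y^3 + y^2 - 9*y - 9) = (y - 5)*(y - 4)*(y - 3)*(y^2 + 4*y + 3) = (y - 5)*(y - 4)*(y - 3)*(y + 1)*(y + 3)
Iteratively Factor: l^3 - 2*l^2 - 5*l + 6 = (l + 2)*(l^2 - 4*l + 3) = (l - 3)*(l + 2)*(l - 1)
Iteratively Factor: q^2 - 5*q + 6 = (q - 3)*(q - 2)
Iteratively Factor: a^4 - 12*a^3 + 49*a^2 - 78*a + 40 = (a - 5)*(a^3 - 7*a^2 + 14*a - 8) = (a - 5)*(a - 1)*(a^2 - 6*a + 8) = (a - 5)*(a - 4)*(a - 1)*(a - 2)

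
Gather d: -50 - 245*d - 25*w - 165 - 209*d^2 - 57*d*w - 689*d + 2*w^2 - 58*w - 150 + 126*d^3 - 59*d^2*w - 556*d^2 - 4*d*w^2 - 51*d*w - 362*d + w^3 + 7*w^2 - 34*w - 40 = 126*d^3 + d^2*(-59*w - 765) + d*(-4*w^2 - 108*w - 1296) + w^3 + 9*w^2 - 117*w - 405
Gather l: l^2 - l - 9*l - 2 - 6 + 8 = l^2 - 10*l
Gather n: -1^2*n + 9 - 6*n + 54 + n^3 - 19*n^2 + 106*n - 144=n^3 - 19*n^2 + 99*n - 81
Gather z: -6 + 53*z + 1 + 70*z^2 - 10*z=70*z^2 + 43*z - 5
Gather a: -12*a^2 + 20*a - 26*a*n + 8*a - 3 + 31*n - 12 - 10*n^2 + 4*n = -12*a^2 + a*(28 - 26*n) - 10*n^2 + 35*n - 15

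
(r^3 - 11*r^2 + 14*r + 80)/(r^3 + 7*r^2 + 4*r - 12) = (r^2 - 13*r + 40)/(r^2 + 5*r - 6)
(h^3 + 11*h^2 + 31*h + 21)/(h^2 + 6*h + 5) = (h^2 + 10*h + 21)/(h + 5)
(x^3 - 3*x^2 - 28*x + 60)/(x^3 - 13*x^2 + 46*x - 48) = (x^2 - x - 30)/(x^2 - 11*x + 24)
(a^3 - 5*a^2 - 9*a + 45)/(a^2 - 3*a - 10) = (a^2 - 9)/(a + 2)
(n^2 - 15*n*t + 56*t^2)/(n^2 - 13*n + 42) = (n^2 - 15*n*t + 56*t^2)/(n^2 - 13*n + 42)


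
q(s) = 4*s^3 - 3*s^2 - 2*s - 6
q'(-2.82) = 110.35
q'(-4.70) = 291.28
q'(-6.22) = 499.58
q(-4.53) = -430.34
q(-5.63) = -803.64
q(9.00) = 2649.00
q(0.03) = -6.06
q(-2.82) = -113.92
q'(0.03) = -2.17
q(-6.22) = -1072.19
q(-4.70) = -478.16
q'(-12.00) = 1798.00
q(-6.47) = -1202.00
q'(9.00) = 916.00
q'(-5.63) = 412.14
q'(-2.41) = 82.16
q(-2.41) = -74.59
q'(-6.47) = 539.15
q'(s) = 12*s^2 - 6*s - 2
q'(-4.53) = 271.43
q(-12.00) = -7326.00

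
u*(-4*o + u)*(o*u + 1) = -4*o^2*u^2 + o*u^3 - 4*o*u + u^2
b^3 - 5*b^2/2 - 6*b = b*(b - 4)*(b + 3/2)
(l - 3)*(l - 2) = l^2 - 5*l + 6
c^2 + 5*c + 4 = (c + 1)*(c + 4)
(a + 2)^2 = a^2 + 4*a + 4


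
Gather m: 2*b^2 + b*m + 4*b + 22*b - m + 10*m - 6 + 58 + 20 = 2*b^2 + 26*b + m*(b + 9) + 72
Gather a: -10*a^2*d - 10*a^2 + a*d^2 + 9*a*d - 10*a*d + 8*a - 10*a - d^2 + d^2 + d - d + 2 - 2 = a^2*(-10*d - 10) + a*(d^2 - d - 2)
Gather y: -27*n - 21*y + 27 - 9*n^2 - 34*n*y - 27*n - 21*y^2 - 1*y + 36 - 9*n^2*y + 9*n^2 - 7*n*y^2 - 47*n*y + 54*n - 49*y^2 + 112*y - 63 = y^2*(-7*n - 70) + y*(-9*n^2 - 81*n + 90)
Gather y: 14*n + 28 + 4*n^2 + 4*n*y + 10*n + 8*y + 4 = 4*n^2 + 24*n + y*(4*n + 8) + 32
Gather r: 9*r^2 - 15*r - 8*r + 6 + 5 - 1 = 9*r^2 - 23*r + 10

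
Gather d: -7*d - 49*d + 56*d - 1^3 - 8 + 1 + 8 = 0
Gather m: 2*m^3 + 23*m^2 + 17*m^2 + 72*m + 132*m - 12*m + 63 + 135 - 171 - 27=2*m^3 + 40*m^2 + 192*m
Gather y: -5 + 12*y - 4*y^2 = -4*y^2 + 12*y - 5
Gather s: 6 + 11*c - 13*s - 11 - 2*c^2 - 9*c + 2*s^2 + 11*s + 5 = -2*c^2 + 2*c + 2*s^2 - 2*s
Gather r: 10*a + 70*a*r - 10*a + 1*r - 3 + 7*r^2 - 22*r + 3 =7*r^2 + r*(70*a - 21)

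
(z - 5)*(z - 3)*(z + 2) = z^3 - 6*z^2 - z + 30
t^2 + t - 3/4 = (t - 1/2)*(t + 3/2)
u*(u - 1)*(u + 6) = u^3 + 5*u^2 - 6*u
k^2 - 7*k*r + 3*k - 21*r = (k + 3)*(k - 7*r)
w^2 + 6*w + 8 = (w + 2)*(w + 4)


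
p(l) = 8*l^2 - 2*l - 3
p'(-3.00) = -50.00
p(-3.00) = 75.00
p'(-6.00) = -98.00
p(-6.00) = 297.00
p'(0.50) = 6.00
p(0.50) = -2.00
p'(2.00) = 30.00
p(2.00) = 25.00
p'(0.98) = 13.68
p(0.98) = 2.72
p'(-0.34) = -7.44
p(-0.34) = -1.40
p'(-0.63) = -12.08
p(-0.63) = 1.44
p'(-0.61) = -11.76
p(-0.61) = 1.20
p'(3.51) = 54.16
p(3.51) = 88.54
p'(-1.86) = -31.76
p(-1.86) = 28.40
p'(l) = 16*l - 2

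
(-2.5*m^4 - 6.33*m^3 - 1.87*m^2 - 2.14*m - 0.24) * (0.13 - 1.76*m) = 4.4*m^5 + 10.8158*m^4 + 2.4683*m^3 + 3.5233*m^2 + 0.1442*m - 0.0312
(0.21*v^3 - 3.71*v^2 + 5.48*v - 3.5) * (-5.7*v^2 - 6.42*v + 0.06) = -1.197*v^5 + 19.7988*v^4 - 7.4052*v^3 - 15.4542*v^2 + 22.7988*v - 0.21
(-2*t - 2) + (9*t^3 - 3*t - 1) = 9*t^3 - 5*t - 3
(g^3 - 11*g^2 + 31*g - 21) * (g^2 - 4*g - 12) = g^5 - 15*g^4 + 63*g^3 - 13*g^2 - 288*g + 252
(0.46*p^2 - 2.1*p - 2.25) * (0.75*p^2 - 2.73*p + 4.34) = 0.345*p^4 - 2.8308*p^3 + 6.0419*p^2 - 2.9715*p - 9.765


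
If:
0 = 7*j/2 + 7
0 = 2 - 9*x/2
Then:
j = -2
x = 4/9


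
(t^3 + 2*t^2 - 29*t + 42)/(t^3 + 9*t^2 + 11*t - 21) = (t^2 - 5*t + 6)/(t^2 + 2*t - 3)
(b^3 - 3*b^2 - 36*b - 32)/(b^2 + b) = b - 4 - 32/b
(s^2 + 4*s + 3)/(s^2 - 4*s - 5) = (s + 3)/(s - 5)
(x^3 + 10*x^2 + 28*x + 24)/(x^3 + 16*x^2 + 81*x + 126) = (x^2 + 4*x + 4)/(x^2 + 10*x + 21)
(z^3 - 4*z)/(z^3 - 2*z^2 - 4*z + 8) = z/(z - 2)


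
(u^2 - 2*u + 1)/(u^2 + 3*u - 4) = (u - 1)/(u + 4)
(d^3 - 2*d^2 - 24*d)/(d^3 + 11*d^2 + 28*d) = (d - 6)/(d + 7)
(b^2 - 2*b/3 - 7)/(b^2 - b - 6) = (b + 7/3)/(b + 2)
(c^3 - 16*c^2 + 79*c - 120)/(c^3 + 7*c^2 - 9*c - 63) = (c^2 - 13*c + 40)/(c^2 + 10*c + 21)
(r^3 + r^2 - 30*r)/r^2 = r + 1 - 30/r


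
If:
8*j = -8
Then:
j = -1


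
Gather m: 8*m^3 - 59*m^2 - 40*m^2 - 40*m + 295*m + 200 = 8*m^3 - 99*m^2 + 255*m + 200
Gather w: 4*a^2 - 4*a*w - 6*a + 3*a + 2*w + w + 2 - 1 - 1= 4*a^2 - 3*a + w*(3 - 4*a)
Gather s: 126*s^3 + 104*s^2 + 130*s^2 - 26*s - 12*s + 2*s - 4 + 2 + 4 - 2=126*s^3 + 234*s^2 - 36*s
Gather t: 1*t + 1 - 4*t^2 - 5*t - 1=-4*t^2 - 4*t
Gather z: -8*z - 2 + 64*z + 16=56*z + 14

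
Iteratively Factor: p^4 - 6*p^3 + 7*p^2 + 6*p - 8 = (p - 2)*(p^3 - 4*p^2 - p + 4) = (p - 2)*(p + 1)*(p^2 - 5*p + 4) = (p - 2)*(p - 1)*(p + 1)*(p - 4)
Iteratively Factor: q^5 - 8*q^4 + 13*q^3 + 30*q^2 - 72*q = (q)*(q^4 - 8*q^3 + 13*q^2 + 30*q - 72) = q*(q - 3)*(q^3 - 5*q^2 - 2*q + 24) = q*(q - 3)*(q + 2)*(q^2 - 7*q + 12) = q*(q - 3)^2*(q + 2)*(q - 4)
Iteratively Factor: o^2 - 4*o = (o - 4)*(o)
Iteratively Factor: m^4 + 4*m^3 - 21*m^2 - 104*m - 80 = (m + 1)*(m^3 + 3*m^2 - 24*m - 80) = (m + 1)*(m + 4)*(m^2 - m - 20) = (m + 1)*(m + 4)^2*(m - 5)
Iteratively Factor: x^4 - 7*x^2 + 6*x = (x - 2)*(x^3 + 2*x^2 - 3*x) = (x - 2)*(x + 3)*(x^2 - x) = x*(x - 2)*(x + 3)*(x - 1)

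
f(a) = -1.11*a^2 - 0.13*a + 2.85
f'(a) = -2.22*a - 0.13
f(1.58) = -0.13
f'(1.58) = -3.64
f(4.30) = -18.23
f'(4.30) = -9.68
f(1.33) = 0.71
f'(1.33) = -3.08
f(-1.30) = 1.14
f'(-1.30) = 2.76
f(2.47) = -4.24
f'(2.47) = -5.61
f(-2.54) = -3.98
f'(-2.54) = 5.51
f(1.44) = 0.36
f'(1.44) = -3.33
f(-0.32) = 2.78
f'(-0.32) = 0.58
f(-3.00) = -6.75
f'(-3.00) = 6.53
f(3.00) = -7.53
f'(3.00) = -6.79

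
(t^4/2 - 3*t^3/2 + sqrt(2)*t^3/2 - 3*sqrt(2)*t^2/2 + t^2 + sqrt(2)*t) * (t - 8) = t^5/2 - 11*t^4/2 + sqrt(2)*t^4/2 - 11*sqrt(2)*t^3/2 + 13*t^3 - 8*t^2 + 13*sqrt(2)*t^2 - 8*sqrt(2)*t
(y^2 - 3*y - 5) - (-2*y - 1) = y^2 - y - 4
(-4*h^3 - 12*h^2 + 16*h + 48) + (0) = -4*h^3 - 12*h^2 + 16*h + 48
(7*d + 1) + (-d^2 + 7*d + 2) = -d^2 + 14*d + 3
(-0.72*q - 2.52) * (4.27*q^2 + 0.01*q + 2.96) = -3.0744*q^3 - 10.7676*q^2 - 2.1564*q - 7.4592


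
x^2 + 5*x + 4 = (x + 1)*(x + 4)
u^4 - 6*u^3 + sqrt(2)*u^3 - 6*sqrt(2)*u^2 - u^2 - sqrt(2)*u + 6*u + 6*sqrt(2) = (u - 6)*(u - 1)*(u + 1)*(u + sqrt(2))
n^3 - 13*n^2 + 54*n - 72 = (n - 6)*(n - 4)*(n - 3)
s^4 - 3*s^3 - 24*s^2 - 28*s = s*(s - 7)*(s + 2)^2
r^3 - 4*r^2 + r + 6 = (r - 3)*(r - 2)*(r + 1)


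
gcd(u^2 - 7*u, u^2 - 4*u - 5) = 1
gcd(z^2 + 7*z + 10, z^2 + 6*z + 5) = z + 5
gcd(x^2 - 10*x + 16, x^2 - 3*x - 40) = x - 8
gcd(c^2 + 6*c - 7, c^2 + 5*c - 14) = c + 7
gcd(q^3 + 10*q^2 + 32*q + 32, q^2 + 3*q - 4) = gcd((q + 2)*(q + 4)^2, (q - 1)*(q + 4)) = q + 4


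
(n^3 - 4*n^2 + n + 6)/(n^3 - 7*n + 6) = (n^2 - 2*n - 3)/(n^2 + 2*n - 3)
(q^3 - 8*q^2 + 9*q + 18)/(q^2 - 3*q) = q - 5 - 6/q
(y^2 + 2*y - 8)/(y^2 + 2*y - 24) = (y^2 + 2*y - 8)/(y^2 + 2*y - 24)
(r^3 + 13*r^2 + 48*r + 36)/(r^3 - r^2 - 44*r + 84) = (r^3 + 13*r^2 + 48*r + 36)/(r^3 - r^2 - 44*r + 84)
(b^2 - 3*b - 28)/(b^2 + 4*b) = (b - 7)/b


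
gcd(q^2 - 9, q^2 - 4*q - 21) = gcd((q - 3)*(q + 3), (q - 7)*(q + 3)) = q + 3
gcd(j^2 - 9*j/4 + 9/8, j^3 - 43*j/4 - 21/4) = 1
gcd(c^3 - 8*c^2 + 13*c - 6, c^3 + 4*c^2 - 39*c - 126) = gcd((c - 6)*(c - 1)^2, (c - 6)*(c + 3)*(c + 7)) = c - 6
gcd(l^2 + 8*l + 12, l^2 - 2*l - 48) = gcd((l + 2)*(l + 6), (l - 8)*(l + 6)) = l + 6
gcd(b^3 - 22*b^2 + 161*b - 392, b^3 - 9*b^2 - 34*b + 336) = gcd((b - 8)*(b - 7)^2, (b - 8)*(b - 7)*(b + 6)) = b^2 - 15*b + 56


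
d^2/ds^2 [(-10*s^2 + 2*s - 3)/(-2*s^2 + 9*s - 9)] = 2*(172*s^3 - 504*s^2 - 54*s + 837)/(8*s^6 - 108*s^5 + 594*s^4 - 1701*s^3 + 2673*s^2 - 2187*s + 729)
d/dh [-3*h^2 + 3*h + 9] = 3 - 6*h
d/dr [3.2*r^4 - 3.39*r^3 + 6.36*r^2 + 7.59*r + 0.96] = 12.8*r^3 - 10.17*r^2 + 12.72*r + 7.59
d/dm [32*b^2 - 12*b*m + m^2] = -12*b + 2*m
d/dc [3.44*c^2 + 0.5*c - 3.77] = 6.88*c + 0.5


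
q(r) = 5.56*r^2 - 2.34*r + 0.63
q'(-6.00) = -69.06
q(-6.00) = 214.83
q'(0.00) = -2.34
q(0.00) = 0.63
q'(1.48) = 14.12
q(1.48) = 9.35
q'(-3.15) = -37.37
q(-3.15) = 63.17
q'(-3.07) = -36.48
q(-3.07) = 60.22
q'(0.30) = 1.00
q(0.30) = 0.43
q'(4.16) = 43.92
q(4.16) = 87.11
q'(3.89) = 40.92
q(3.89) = 75.66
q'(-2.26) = -27.47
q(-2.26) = 34.32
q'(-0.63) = -9.35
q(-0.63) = 4.31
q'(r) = 11.12*r - 2.34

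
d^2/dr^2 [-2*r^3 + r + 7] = -12*r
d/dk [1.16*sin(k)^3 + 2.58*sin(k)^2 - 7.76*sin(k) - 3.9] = (3.48*sin(k)^2 + 5.16*sin(k) - 7.76)*cos(k)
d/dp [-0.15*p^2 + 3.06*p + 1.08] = 3.06 - 0.3*p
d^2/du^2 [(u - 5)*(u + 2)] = 2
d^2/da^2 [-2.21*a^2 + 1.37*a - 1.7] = -4.42000000000000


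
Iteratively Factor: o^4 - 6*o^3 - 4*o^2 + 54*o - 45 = (o + 3)*(o^3 - 9*o^2 + 23*o - 15) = (o - 5)*(o + 3)*(o^2 - 4*o + 3) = (o - 5)*(o - 1)*(o + 3)*(o - 3)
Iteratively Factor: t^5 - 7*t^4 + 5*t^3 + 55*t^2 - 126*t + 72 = (t - 4)*(t^4 - 3*t^3 - 7*t^2 + 27*t - 18) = (t - 4)*(t - 1)*(t^3 - 2*t^2 - 9*t + 18) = (t - 4)*(t - 2)*(t - 1)*(t^2 - 9) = (t - 4)*(t - 3)*(t - 2)*(t - 1)*(t + 3)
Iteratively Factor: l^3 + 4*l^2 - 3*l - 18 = (l + 3)*(l^2 + l - 6) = (l - 2)*(l + 3)*(l + 3)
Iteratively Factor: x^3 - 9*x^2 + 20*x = (x - 5)*(x^2 - 4*x) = x*(x - 5)*(x - 4)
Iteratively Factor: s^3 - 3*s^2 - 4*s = (s - 4)*(s^2 + s) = (s - 4)*(s + 1)*(s)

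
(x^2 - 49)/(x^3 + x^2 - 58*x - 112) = (x - 7)/(x^2 - 6*x - 16)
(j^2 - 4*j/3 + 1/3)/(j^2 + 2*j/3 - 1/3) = (j - 1)/(j + 1)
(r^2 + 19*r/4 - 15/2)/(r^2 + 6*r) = (r - 5/4)/r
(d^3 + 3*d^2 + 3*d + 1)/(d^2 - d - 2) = (d^2 + 2*d + 1)/(d - 2)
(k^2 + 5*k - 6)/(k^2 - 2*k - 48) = (k - 1)/(k - 8)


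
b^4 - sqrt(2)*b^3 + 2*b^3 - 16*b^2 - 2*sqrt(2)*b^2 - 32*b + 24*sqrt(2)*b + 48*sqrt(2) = (b + 2)*(b - 2*sqrt(2))^2*(b + 3*sqrt(2))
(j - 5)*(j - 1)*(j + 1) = j^3 - 5*j^2 - j + 5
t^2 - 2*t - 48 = (t - 8)*(t + 6)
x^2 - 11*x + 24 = (x - 8)*(x - 3)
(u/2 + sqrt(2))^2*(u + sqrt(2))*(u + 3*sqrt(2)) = u^4/4 + 2*sqrt(2)*u^3 + 23*u^2/2 + 14*sqrt(2)*u + 12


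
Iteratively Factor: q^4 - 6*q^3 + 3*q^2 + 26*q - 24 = (q - 3)*(q^3 - 3*q^2 - 6*q + 8) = (q - 3)*(q - 1)*(q^2 - 2*q - 8) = (q - 4)*(q - 3)*(q - 1)*(q + 2)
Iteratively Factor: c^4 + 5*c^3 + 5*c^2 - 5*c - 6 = (c + 1)*(c^3 + 4*c^2 + c - 6) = (c - 1)*(c + 1)*(c^2 + 5*c + 6) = (c - 1)*(c + 1)*(c + 3)*(c + 2)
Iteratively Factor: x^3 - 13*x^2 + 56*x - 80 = (x - 4)*(x^2 - 9*x + 20) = (x - 5)*(x - 4)*(x - 4)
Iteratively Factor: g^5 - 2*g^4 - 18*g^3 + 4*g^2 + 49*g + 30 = (g + 3)*(g^4 - 5*g^3 - 3*g^2 + 13*g + 10) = (g + 1)*(g + 3)*(g^3 - 6*g^2 + 3*g + 10) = (g - 2)*(g + 1)*(g + 3)*(g^2 - 4*g - 5) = (g - 2)*(g + 1)^2*(g + 3)*(g - 5)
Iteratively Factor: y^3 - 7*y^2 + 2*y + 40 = (y + 2)*(y^2 - 9*y + 20) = (y - 4)*(y + 2)*(y - 5)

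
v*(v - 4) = v^2 - 4*v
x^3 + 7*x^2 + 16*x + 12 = (x + 2)^2*(x + 3)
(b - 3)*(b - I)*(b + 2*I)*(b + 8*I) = b^4 - 3*b^3 + 9*I*b^3 - 6*b^2 - 27*I*b^2 + 18*b + 16*I*b - 48*I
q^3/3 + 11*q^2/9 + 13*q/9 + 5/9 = (q/3 + 1/3)*(q + 1)*(q + 5/3)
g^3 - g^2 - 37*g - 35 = (g - 7)*(g + 1)*(g + 5)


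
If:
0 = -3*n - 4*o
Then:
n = -4*o/3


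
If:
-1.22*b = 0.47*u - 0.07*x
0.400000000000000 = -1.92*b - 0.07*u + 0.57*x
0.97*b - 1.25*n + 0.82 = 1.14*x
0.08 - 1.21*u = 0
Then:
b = 0.02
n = -0.03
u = 0.07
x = 0.77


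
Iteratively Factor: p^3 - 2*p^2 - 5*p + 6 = (p + 2)*(p^2 - 4*p + 3) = (p - 1)*(p + 2)*(p - 3)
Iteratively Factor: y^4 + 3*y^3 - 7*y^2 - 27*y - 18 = (y + 2)*(y^3 + y^2 - 9*y - 9) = (y + 1)*(y + 2)*(y^2 - 9) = (y + 1)*(y + 2)*(y + 3)*(y - 3)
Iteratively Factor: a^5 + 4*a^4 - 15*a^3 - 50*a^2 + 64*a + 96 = (a + 1)*(a^4 + 3*a^3 - 18*a^2 - 32*a + 96) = (a - 3)*(a + 1)*(a^3 + 6*a^2 - 32) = (a - 3)*(a - 2)*(a + 1)*(a^2 + 8*a + 16) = (a - 3)*(a - 2)*(a + 1)*(a + 4)*(a + 4)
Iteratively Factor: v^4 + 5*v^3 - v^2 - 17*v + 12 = (v - 1)*(v^3 + 6*v^2 + 5*v - 12) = (v - 1)^2*(v^2 + 7*v + 12) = (v - 1)^2*(v + 3)*(v + 4)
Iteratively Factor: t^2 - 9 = (t + 3)*(t - 3)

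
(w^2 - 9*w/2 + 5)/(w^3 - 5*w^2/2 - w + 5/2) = (w - 2)/(w^2 - 1)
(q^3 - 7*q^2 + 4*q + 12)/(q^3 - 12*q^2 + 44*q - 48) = (q + 1)/(q - 4)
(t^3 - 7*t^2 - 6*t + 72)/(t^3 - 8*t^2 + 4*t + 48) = (t + 3)/(t + 2)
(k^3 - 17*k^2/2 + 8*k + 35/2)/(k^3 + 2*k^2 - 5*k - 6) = (k^2 - 19*k/2 + 35/2)/(k^2 + k - 6)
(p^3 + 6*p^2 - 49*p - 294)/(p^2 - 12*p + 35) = (p^2 + 13*p + 42)/(p - 5)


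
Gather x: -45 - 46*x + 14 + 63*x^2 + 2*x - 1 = 63*x^2 - 44*x - 32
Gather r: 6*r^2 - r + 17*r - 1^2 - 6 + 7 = 6*r^2 + 16*r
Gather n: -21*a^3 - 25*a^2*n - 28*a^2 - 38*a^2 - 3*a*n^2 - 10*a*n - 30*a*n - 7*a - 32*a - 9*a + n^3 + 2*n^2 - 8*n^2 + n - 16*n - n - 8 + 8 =-21*a^3 - 66*a^2 - 48*a + n^3 + n^2*(-3*a - 6) + n*(-25*a^2 - 40*a - 16)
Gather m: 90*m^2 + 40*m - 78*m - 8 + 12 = 90*m^2 - 38*m + 4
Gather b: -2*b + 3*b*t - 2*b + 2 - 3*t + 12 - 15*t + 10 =b*(3*t - 4) - 18*t + 24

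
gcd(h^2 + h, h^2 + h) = h^2 + h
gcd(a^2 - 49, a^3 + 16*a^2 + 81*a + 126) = a + 7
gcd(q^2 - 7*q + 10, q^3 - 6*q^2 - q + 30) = q - 5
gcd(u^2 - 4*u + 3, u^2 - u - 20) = 1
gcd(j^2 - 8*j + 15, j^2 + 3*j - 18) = j - 3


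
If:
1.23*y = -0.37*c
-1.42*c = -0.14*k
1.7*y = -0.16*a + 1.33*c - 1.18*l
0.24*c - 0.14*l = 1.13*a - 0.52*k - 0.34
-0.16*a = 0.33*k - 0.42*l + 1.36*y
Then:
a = 0.21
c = -0.02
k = -0.20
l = -0.06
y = 0.01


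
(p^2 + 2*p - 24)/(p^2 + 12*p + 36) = (p - 4)/(p + 6)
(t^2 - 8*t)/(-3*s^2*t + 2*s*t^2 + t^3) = (t - 8)/(-3*s^2 + 2*s*t + t^2)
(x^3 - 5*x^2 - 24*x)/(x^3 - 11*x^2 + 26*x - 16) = x*(x + 3)/(x^2 - 3*x + 2)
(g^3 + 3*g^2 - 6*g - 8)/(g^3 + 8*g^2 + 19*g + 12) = (g - 2)/(g + 3)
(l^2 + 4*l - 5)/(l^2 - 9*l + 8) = (l + 5)/(l - 8)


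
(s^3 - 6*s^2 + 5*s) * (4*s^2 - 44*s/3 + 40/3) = 4*s^5 - 116*s^4/3 + 364*s^3/3 - 460*s^2/3 + 200*s/3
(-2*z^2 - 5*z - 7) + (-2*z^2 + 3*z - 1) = -4*z^2 - 2*z - 8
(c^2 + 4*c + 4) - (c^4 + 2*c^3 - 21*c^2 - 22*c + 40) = -c^4 - 2*c^3 + 22*c^2 + 26*c - 36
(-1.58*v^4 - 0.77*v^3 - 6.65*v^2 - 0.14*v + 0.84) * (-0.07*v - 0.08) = 0.1106*v^5 + 0.1803*v^4 + 0.5271*v^3 + 0.5418*v^2 - 0.0476*v - 0.0672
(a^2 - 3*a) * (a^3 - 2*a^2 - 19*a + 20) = a^5 - 5*a^4 - 13*a^3 + 77*a^2 - 60*a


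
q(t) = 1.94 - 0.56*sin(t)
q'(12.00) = -0.47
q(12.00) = 2.24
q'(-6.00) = -0.54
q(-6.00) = 1.78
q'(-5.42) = -0.36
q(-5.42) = 1.51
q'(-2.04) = 0.25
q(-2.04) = 2.44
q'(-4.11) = 0.32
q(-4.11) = 1.48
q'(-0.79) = -0.39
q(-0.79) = 2.34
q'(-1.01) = -0.30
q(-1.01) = 2.41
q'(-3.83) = 0.43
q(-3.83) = 1.58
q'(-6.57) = -0.54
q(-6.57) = 2.10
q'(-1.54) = -0.02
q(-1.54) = 2.50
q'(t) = -0.56*cos(t)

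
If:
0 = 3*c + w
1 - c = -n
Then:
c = -w/3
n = -w/3 - 1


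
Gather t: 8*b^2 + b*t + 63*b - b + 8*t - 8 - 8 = 8*b^2 + 62*b + t*(b + 8) - 16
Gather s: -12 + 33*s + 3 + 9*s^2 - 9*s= 9*s^2 + 24*s - 9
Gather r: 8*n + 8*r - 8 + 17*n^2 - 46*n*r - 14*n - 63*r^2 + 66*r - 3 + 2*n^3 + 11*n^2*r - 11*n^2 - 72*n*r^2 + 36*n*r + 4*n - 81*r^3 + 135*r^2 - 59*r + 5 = 2*n^3 + 6*n^2 - 2*n - 81*r^3 + r^2*(72 - 72*n) + r*(11*n^2 - 10*n + 15) - 6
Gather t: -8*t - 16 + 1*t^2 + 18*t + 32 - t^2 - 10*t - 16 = 0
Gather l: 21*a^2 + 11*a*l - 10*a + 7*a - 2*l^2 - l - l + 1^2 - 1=21*a^2 - 3*a - 2*l^2 + l*(11*a - 2)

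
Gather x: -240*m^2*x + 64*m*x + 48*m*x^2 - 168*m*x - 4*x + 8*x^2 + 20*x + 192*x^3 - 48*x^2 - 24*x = 192*x^3 + x^2*(48*m - 40) + x*(-240*m^2 - 104*m - 8)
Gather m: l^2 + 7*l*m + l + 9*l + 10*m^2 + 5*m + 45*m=l^2 + 10*l + 10*m^2 + m*(7*l + 50)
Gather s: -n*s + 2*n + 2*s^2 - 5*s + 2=2*n + 2*s^2 + s*(-n - 5) + 2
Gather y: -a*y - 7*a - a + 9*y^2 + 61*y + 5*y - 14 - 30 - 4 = -8*a + 9*y^2 + y*(66 - a) - 48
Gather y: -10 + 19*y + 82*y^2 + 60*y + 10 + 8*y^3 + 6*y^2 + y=8*y^3 + 88*y^2 + 80*y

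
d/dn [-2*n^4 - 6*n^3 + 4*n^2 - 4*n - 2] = -8*n^3 - 18*n^2 + 8*n - 4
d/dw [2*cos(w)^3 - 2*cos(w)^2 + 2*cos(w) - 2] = 2*(-3*cos(w)^2 + 2*cos(w) - 1)*sin(w)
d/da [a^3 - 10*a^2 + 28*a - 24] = 3*a^2 - 20*a + 28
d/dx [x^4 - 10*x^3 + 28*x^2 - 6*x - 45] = 4*x^3 - 30*x^2 + 56*x - 6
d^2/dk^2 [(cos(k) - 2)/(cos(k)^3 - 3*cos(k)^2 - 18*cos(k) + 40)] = (-4*sin(k)^4 + 83*sin(k)^2 + 65*cos(k)/4 + 3*cos(3*k)/4 - 37)/((cos(k) - 5)^3*(cos(k) + 4)^3)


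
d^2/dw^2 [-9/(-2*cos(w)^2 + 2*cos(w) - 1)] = 18*(8*sin(w)^4 - 2*sin(w)^2 + 17*cos(w)/2 - 3*cos(3*w)/2 - 8)/(2*sin(w)^2 + 2*cos(w) - 3)^3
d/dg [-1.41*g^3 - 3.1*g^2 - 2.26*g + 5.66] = -4.23*g^2 - 6.2*g - 2.26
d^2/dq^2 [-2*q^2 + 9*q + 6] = -4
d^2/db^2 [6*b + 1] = 0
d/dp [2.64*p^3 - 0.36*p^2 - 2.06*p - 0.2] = 7.92*p^2 - 0.72*p - 2.06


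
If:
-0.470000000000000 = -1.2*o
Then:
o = 0.39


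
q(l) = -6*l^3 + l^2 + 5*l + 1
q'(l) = -18*l^2 + 2*l + 5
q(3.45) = -216.23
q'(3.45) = -202.34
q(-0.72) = 0.16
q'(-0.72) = -5.77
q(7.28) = -2224.57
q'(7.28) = -934.41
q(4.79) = -611.52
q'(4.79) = -398.41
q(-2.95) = 148.99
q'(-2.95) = -157.54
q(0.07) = 1.35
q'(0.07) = 5.05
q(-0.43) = -0.49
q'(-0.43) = 0.81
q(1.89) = -26.49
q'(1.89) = -55.52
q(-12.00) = 10453.00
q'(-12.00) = -2611.00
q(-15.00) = 20401.00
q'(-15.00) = -4075.00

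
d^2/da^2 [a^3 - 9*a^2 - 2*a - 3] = 6*a - 18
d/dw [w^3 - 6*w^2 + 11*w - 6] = 3*w^2 - 12*w + 11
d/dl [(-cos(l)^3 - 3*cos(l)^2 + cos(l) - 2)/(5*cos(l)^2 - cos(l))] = (5*cos(l)^4 - 2*cos(l)^3 + 2*cos(l)^2 - 20*cos(l) + 2)*sin(l)/((5*cos(l) - 1)^2*cos(l)^2)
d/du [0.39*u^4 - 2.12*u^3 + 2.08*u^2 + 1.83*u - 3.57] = 1.56*u^3 - 6.36*u^2 + 4.16*u + 1.83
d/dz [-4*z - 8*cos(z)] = 8*sin(z) - 4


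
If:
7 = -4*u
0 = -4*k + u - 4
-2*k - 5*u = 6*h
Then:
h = 31/16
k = -23/16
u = -7/4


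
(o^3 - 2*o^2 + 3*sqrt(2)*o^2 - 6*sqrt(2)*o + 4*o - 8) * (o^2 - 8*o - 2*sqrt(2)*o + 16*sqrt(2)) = o^5 - 10*o^4 + sqrt(2)*o^4 - 10*sqrt(2)*o^3 + 8*o^3 + 8*sqrt(2)*o^2 + 80*o^2 - 128*o + 80*sqrt(2)*o - 128*sqrt(2)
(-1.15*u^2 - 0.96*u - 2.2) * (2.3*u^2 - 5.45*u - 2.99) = -2.645*u^4 + 4.0595*u^3 + 3.6105*u^2 + 14.8604*u + 6.578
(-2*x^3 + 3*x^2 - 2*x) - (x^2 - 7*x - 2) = -2*x^3 + 2*x^2 + 5*x + 2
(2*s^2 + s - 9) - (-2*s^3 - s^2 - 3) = 2*s^3 + 3*s^2 + s - 6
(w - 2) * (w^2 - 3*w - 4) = w^3 - 5*w^2 + 2*w + 8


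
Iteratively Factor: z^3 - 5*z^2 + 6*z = (z - 2)*(z^2 - 3*z) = z*(z - 2)*(z - 3)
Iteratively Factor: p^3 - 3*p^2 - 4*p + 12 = (p + 2)*(p^2 - 5*p + 6) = (p - 3)*(p + 2)*(p - 2)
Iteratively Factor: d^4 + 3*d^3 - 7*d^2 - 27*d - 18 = (d + 1)*(d^3 + 2*d^2 - 9*d - 18) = (d - 3)*(d + 1)*(d^2 + 5*d + 6) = (d - 3)*(d + 1)*(d + 2)*(d + 3)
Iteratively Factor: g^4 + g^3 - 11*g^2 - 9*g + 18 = (g - 3)*(g^3 + 4*g^2 + g - 6) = (g - 3)*(g - 1)*(g^2 + 5*g + 6) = (g - 3)*(g - 1)*(g + 3)*(g + 2)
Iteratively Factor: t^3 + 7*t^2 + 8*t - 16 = (t + 4)*(t^2 + 3*t - 4) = (t + 4)^2*(t - 1)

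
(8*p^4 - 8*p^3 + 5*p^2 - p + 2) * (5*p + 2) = 40*p^5 - 24*p^4 + 9*p^3 + 5*p^2 + 8*p + 4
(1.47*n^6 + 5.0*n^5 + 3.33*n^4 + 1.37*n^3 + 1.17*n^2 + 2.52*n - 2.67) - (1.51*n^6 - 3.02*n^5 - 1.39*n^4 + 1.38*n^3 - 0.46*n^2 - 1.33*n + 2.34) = -0.04*n^6 + 8.02*n^5 + 4.72*n^4 - 0.00999999999999979*n^3 + 1.63*n^2 + 3.85*n - 5.01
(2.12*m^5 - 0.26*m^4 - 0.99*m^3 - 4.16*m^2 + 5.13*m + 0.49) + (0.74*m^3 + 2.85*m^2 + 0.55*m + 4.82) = 2.12*m^5 - 0.26*m^4 - 0.25*m^3 - 1.31*m^2 + 5.68*m + 5.31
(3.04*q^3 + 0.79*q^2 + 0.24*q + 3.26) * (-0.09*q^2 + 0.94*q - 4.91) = -0.2736*q^5 + 2.7865*q^4 - 14.2054*q^3 - 3.9467*q^2 + 1.886*q - 16.0066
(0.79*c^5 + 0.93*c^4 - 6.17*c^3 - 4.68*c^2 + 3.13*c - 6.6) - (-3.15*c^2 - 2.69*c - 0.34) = 0.79*c^5 + 0.93*c^4 - 6.17*c^3 - 1.53*c^2 + 5.82*c - 6.26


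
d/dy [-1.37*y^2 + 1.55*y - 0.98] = 1.55 - 2.74*y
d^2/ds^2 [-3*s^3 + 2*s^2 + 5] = 4 - 18*s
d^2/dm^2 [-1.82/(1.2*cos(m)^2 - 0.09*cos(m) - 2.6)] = (-10.4832*(1 - cos(m)^2)^2 + 0.58968*cos(m)^3 - 27.969942*cos(m)^2 - 0.75348*cos(m) + 21.869484)/(-1.2*cos(m)^2 + 0.09*cos(m) + 2.6)^3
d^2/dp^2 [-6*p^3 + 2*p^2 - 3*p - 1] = 4 - 36*p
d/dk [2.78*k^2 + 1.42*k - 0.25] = 5.56*k + 1.42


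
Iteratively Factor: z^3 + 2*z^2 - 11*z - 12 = (z - 3)*(z^2 + 5*z + 4) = (z - 3)*(z + 4)*(z + 1)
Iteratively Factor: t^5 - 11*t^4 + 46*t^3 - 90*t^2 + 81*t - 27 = (t - 1)*(t^4 - 10*t^3 + 36*t^2 - 54*t + 27) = (t - 3)*(t - 1)*(t^3 - 7*t^2 + 15*t - 9) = (t - 3)^2*(t - 1)*(t^2 - 4*t + 3) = (t - 3)^2*(t - 1)^2*(t - 3)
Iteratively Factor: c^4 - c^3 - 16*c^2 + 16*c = (c + 4)*(c^3 - 5*c^2 + 4*c) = (c - 4)*(c + 4)*(c^2 - c) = (c - 4)*(c - 1)*(c + 4)*(c)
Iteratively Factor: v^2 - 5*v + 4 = (v - 4)*(v - 1)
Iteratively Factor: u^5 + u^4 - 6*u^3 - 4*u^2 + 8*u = (u)*(u^4 + u^3 - 6*u^2 - 4*u + 8) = u*(u + 2)*(u^3 - u^2 - 4*u + 4) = u*(u - 2)*(u + 2)*(u^2 + u - 2) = u*(u - 2)*(u - 1)*(u + 2)*(u + 2)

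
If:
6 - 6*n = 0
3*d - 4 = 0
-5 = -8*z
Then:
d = 4/3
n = 1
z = 5/8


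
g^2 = g^2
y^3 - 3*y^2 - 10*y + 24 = (y - 4)*(y - 2)*(y + 3)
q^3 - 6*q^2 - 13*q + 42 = (q - 7)*(q - 2)*(q + 3)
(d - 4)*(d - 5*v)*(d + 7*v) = d^3 + 2*d^2*v - 4*d^2 - 35*d*v^2 - 8*d*v + 140*v^2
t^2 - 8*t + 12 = (t - 6)*(t - 2)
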